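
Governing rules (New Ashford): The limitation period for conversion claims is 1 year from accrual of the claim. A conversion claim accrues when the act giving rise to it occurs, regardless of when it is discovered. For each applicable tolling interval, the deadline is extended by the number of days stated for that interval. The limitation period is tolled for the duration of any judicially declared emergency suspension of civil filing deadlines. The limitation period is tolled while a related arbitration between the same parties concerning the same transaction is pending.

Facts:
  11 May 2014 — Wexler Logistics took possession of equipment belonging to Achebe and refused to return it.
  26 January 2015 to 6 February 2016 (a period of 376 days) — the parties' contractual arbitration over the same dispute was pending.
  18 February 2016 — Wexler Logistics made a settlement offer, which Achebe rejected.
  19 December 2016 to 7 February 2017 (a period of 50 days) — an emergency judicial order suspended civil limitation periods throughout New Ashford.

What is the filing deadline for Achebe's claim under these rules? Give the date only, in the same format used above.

21 May 2016

The claim accrued on 11 May 2014, when the wrongful act occurred.
Adding the 1 year base period to 11 May 2014 gives a deadline of 11 May 2015, before any tolling.
The period was tolled for 376 days by the pending related arbitration (26 January 2015 to 6 February 2016), pushing the deadline to 21 May 2016.
The emergency suspension of filing deadlines from 19 December 2016 to 7 February 2017 began after the period had already run on 21 May 2016, so it has no tolling effect.
The other events in the timeline have no effect on the limitation period under the stated rules.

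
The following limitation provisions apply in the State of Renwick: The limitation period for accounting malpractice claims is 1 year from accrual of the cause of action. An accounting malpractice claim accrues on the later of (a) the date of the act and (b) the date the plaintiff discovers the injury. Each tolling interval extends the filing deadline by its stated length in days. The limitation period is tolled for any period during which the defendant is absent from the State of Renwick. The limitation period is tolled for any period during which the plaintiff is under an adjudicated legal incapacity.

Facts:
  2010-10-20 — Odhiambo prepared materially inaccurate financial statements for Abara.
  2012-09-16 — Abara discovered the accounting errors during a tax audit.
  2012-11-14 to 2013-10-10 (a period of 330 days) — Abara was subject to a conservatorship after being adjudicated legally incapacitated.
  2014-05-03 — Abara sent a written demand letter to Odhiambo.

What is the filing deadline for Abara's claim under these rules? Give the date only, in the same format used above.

2014-08-12

Because discovery on 2012-09-16 post-dates the 2010-10-20 act, accrual under the later-of rule falls on 2012-09-16.
The untolled deadline — 1 year after 2012-09-16 — is 2013-09-16.
The period was tolled for 330 days by the plaintiff's legal incapacity (2012-11-14 to 2013-10-10), pushing the deadline to 2014-08-12.
None of the other events listed affects the running of the period under the stated rules.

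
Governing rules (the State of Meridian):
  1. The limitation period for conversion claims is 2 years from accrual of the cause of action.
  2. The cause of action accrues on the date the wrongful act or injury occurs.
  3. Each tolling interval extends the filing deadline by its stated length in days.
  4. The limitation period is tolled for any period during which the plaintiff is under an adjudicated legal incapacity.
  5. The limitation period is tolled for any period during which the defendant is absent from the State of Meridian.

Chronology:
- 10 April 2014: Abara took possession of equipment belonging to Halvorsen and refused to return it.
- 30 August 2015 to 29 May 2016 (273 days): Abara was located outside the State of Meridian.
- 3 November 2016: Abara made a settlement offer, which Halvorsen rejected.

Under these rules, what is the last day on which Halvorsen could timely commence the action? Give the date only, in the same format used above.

The claim accrued on 10 April 2014, when the wrongful act occurred.
2 years from 10 April 2014 is 10 April 2016.
Because the defendant's absence from the jurisdiction ran from 30 August 2015 to 29 May 2016, the deadline is extended by 273 days to 8 January 2017.
None of the other events listed affects the running of the period under the stated rules.

8 January 2017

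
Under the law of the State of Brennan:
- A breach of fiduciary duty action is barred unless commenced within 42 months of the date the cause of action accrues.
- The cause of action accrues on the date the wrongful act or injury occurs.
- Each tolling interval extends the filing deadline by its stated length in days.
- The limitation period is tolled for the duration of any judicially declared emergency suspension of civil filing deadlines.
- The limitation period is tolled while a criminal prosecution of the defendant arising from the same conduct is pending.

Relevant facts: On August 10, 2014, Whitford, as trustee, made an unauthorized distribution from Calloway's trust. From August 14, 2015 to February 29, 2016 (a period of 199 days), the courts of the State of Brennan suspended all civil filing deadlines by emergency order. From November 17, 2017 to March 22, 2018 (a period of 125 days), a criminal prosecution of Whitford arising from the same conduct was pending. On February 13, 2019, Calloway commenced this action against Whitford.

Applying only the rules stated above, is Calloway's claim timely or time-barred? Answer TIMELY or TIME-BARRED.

The cause of action accrued on August 10, 2014, the date of the act.
42 months from August 10, 2014 is February 10, 2018.
The period was tolled for 199 days by the emergency suspension of filing deadlines (August 14, 2015 to February 29, 2016), pushing the deadline to August 28, 2018.
The pending criminal prosecution from November 17, 2017 to March 22, 2018 tolled the period for 125 days, extending the deadline to December 31, 2018.
Calloway filed on February 13, 2019, after the December 31, 2018 deadline, so the action is time-barred.

TIME-BARRED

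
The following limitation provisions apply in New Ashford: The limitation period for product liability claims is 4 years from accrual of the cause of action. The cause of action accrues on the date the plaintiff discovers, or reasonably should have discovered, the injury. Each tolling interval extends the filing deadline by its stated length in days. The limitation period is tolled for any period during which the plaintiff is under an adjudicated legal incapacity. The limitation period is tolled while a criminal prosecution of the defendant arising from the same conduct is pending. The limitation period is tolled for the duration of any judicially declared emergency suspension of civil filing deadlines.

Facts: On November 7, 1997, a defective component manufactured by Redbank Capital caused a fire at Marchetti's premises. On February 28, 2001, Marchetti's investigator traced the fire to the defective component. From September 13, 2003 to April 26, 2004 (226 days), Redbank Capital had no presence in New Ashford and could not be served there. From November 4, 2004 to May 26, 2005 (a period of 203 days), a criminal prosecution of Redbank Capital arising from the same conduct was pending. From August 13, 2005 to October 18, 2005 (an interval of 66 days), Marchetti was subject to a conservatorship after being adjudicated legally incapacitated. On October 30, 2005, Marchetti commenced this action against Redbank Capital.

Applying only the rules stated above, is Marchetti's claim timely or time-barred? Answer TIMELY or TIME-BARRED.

TIMELY

The claim did not accrue until Marchetti discovered the injury on February 28, 2001; the November 7, 1997 act date does not start the clock under the stated rule.
4 years from February 28, 2001 is February 28, 2005.
The pending criminal prosecution from November 4, 2004 to May 26, 2005 tolled the period for 203 days, extending the deadline to September 19, 2005.
Because the plaintiff's legal incapacity ran from August 13, 2005 to October 18, 2005, the deadline is extended by 66 days to November 24, 2005.
The defendant's absence from the jurisdiction from September 13, 2003 to April 26, 2004 does not toll the period, because no stated rule makes the defendant's absence a tolling event.
Marchetti filed on October 30, 2005, before the November 24, 2005 deadline, so the action is timely.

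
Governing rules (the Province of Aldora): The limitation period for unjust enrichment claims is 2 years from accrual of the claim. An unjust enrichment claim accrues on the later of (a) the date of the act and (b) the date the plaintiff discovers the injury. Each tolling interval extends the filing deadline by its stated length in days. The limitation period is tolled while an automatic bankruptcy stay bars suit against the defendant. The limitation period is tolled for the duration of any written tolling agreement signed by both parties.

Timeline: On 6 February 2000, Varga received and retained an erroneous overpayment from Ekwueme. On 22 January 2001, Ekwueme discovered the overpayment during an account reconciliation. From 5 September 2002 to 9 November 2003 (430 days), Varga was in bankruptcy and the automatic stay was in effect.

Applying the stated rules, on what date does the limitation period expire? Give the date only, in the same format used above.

Because discovery on 22 January 2001 post-dates the 6 February 2000 act, accrual under the later-of rule falls on 22 January 2001.
The untolled deadline — 2 years after 22 January 2001 — is 22 January 2003.
The period was tolled for 430 days by the automatic bankruptcy stay (5 September 2002 to 9 November 2003), pushing the deadline to 27 March 2004.

27 March 2004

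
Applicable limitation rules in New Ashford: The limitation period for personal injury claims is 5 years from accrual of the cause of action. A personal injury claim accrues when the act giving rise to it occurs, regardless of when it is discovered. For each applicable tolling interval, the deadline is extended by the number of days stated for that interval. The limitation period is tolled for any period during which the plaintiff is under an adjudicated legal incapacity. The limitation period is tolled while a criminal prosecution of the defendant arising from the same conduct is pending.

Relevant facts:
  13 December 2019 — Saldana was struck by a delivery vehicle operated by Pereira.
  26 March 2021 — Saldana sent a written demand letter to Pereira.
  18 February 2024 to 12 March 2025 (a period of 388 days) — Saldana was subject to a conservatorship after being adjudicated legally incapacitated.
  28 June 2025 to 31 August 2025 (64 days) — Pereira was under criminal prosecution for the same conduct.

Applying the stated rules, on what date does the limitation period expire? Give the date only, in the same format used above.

10 March 2026

The cause of action accrued on 13 December 2019, the date of the act.
The untolled deadline — 5 years after 13 December 2019 — is 13 December 2024.
The plaintiff's legal incapacity from 18 February 2024 to 12 March 2025 tolled the period for 388 days, extending the deadline to 5 January 2026.
The period was tolled for 64 days by the pending criminal prosecution (28 June 2025 to 31 August 2025), pushing the deadline to 10 March 2026.
The other events in the timeline have no effect on the limitation period under the stated rules.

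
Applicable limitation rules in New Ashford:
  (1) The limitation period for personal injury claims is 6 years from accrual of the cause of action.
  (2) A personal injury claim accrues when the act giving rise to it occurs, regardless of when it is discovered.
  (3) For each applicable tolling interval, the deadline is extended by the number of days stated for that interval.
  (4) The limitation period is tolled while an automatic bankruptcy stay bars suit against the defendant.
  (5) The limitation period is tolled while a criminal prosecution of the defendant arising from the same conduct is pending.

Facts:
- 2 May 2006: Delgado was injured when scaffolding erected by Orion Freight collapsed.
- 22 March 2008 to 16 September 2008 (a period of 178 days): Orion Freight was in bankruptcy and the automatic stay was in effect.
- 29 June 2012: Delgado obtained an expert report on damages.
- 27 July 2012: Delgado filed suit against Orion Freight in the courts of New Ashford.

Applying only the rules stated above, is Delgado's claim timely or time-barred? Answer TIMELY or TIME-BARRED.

The cause of action accrued on 2 May 2006, the date of the act.
The untolled deadline — 6 years after 2 May 2006 — is 2 May 2012.
Because the automatic bankruptcy stay ran from 22 March 2008 to 16 September 2008, the deadline is extended by 178 days to 27 October 2012.
Nothing else in the chronology tolls or restarts the period.
The 27 July 2012 filing precedes the 27 October 2012 deadline; the claim is timely.

TIMELY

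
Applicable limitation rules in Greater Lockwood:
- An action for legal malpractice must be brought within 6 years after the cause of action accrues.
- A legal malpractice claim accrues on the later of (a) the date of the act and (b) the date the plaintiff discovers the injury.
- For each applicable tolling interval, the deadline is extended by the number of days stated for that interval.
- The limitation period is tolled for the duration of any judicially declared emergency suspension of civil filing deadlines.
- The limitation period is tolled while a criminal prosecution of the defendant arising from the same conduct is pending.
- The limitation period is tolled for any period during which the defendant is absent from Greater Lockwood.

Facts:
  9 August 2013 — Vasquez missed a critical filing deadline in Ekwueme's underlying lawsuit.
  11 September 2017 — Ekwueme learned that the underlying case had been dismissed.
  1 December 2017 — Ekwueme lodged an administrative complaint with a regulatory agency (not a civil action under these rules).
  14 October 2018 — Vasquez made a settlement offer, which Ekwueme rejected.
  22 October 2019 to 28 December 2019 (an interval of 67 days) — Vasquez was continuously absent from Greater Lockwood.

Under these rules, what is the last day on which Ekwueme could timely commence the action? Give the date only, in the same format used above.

The claim accrued on 11 September 2017 — the later of the 9 August 2013 act and the 11 September 2017 discovery.
6 years from 11 September 2017 is 11 September 2023.
The defendant's absence from the jurisdiction from 22 October 2019 to 28 December 2019 tolled the period for 67 days, extending the deadline to 17 November 2023.
The other events in the timeline have no effect on the limitation period under the stated rules.

17 November 2023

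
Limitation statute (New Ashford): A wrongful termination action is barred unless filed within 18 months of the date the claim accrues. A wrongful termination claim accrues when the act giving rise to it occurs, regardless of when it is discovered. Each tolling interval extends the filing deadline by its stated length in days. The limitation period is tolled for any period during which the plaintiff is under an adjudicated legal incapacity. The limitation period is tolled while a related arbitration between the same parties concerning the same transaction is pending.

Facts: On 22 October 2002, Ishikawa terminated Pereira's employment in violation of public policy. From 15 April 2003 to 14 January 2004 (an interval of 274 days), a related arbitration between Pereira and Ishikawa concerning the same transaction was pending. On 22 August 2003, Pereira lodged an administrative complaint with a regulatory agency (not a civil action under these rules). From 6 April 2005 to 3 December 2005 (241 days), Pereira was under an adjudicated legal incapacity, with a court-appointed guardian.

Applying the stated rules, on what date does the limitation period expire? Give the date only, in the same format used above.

The limitation period began to run on 22 October 2002.
18 months from 22 October 2002 is 22 April 2004.
Because the pending related arbitration ran from 15 April 2003 to 14 January 2004, the deadline is extended by 274 days to 21 January 2005.
The plaintiff's legal incapacity from 6 April 2005 to 3 December 2005 began after the period had already run on 21 January 2005, so it has no tolling effect.
Nothing else in the chronology tolls or restarts the period.

21 January 2005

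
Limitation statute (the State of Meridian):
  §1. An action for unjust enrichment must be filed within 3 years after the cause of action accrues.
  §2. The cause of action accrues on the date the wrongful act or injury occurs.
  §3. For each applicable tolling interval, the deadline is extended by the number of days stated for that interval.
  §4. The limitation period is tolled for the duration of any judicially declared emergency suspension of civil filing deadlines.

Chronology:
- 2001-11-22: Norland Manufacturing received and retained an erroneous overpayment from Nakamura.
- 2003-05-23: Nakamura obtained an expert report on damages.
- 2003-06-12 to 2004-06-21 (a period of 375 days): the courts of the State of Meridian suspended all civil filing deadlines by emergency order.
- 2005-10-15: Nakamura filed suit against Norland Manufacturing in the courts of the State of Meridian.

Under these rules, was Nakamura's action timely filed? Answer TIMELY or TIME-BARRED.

The claim accrued on 2001-11-22, when the wrongful act occurred.
The untolled deadline — 3 years after 2001-11-22 — is 2004-11-22.
Because the emergency suspension of filing deadlines ran from 2003-06-12 to 2004-06-21, the deadline is extended by 375 days to 2005-12-02.
None of the other events listed affects the running of the period under the stated rules.
Filing on 2005-10-15 beat the 2005-12-02 deadline — the action is timely.

TIMELY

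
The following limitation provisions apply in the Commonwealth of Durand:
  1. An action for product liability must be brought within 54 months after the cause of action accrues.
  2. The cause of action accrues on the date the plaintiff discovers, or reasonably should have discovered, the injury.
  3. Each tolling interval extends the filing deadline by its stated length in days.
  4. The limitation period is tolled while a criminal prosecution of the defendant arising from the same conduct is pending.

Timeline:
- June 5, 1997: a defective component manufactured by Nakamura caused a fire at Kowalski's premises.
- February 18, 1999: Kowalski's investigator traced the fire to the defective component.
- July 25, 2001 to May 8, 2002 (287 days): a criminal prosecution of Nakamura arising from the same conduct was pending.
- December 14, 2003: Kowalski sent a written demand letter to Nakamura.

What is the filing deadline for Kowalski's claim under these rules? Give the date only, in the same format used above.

Accrual is tied to discovery, so the period began on February 18, 1999 rather than on June 5, 1997 when the act occurred.
The untolled deadline — 54 months after February 18, 1999 — is August 18, 2003.
Because the pending criminal prosecution ran from July 25, 2001 to May 8, 2002, the deadline is extended by 287 days to May 31, 2004.
The other events in the timeline have no effect on the limitation period under the stated rules.

May 31, 2004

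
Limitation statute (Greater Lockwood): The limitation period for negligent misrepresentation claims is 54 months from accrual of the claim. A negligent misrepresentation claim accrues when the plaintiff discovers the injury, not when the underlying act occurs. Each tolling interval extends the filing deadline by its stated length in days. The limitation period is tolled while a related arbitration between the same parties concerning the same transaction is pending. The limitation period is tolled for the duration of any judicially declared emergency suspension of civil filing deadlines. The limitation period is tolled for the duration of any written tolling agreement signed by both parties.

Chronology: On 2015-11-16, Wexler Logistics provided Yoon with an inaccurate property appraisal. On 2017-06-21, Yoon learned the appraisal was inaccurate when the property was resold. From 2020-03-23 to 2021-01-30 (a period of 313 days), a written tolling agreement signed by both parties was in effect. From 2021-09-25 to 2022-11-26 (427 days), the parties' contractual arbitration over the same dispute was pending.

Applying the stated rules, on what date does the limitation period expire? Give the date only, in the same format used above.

2023-12-31

Accrual is tied to discovery, so the period began on 2017-06-21 rather than on 2015-11-16 when the act occurred.
Adding the 54 months base period to 2017-06-21 gives a deadline of 2021-12-21, before any tolling.
The period was tolled for 313 days by the written tolling agreement (2020-03-23 to 2021-01-30), pushing the deadline to 2022-10-30.
The period was tolled for 427 days by the pending related arbitration (2021-09-25 to 2022-11-26), pushing the deadline to 2023-12-31.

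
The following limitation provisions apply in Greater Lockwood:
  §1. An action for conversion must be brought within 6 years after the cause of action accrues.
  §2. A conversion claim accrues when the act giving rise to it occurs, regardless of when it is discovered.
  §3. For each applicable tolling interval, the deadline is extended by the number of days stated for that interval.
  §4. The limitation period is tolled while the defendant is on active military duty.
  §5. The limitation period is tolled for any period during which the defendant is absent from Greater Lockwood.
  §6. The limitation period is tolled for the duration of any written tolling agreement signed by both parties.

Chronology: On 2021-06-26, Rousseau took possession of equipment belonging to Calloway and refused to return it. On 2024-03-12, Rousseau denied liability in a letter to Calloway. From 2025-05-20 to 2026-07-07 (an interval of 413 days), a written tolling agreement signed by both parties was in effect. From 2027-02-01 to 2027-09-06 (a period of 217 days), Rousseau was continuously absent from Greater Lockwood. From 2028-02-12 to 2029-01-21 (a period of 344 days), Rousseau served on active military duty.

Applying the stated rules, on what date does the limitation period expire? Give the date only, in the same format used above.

The claim accrued on 2021-06-26, when the wrongful act occurred.
The untolled deadline — 6 years after 2021-06-26 — is 2027-06-26.
The written tolling agreement from 2025-05-20 to 2026-07-07 tolled the period for 413 days, extending the deadline to 2028-08-12.
The defendant's absence from the jurisdiction from 2027-02-01 to 2027-09-06 tolled the period for 217 days, extending the deadline to 2029-03-17.
The defendant's active military service from 2028-02-12 to 2029-01-21 tolled the period for 344 days, extending the deadline to 2030-02-24.
Nothing else in the chronology tolls or restarts the period.

2030-02-24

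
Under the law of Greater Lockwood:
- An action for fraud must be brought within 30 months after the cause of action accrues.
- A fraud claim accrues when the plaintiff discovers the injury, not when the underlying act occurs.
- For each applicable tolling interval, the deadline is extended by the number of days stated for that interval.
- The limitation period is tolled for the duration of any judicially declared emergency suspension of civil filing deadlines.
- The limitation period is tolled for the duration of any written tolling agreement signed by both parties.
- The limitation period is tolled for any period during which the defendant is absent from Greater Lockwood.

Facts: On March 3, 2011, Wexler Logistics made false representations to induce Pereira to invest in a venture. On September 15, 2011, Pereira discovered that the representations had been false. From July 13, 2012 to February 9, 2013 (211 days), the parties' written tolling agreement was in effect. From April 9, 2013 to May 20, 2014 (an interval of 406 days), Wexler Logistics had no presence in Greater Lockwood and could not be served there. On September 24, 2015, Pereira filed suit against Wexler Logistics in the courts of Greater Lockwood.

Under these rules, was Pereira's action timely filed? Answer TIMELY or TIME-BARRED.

TIMELY

Under the discovery rule, the claim accrued on September 15, 2011, when Pereira discovered the injury — not on the March 3, 2011 date of the underlying act.
30 months from September 15, 2011 is March 15, 2014.
Because the written tolling agreement ran from July 13, 2012 to February 9, 2013, the deadline is extended by 211 days to October 12, 2014.
Because the defendant's absence from the jurisdiction ran from April 9, 2013 to May 20, 2014, the deadline is extended by 406 days to November 22, 2015.
Filing on September 24, 2015 beat the November 22, 2015 deadline — the action is timely.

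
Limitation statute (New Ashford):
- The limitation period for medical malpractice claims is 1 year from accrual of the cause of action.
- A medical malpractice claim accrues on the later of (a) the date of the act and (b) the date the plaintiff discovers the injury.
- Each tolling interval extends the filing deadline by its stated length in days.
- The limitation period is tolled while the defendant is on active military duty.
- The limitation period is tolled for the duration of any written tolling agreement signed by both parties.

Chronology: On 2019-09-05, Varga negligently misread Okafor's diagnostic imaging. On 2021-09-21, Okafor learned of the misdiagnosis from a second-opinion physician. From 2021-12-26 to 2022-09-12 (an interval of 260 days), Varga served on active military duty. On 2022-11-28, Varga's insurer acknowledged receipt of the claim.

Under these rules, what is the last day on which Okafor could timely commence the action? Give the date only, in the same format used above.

2023-06-08

Taking the later of the act (2019-09-05) and discovery (2021-09-21), the claim accrued on 2021-09-21.
The untolled deadline — 1 year after 2021-09-21 — is 2022-09-21.
The period was tolled for 260 days by the defendant's active military service (2021-12-26 to 2022-09-12), pushing the deadline to 2023-06-08.
None of the other events listed affects the running of the period under the stated rules.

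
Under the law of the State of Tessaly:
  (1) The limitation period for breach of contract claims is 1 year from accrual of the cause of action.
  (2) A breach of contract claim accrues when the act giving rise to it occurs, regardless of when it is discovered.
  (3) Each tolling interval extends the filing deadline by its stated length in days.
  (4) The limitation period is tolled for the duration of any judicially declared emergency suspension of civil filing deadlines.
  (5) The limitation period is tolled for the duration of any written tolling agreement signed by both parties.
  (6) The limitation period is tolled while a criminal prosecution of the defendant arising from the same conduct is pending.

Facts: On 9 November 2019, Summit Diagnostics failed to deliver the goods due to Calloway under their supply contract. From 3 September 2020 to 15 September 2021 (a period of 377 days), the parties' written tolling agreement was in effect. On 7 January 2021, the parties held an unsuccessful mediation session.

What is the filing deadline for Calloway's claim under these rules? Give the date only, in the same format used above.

The claim accrued on 9 November 2019, when the wrongful act occurred.
Adding the 1 year base period to 9 November 2019 gives a deadline of 9 November 2020, before any tolling.
Because the written tolling agreement ran from 3 September 2020 to 15 September 2021, the deadline is extended by 377 days to 21 November 2021.
None of the other events listed affects the running of the period under the stated rules.

21 November 2021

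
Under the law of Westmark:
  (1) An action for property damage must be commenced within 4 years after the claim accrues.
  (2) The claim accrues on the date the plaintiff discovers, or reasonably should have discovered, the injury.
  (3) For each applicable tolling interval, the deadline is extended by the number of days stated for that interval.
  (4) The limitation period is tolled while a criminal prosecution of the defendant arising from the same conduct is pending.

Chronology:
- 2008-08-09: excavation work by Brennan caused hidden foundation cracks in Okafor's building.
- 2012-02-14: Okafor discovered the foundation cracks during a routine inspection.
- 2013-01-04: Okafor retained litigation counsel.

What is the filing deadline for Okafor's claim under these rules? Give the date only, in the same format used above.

Accrual is tied to discovery, so the period began on 2012-02-14 rather than on 2008-08-09 when the act occurred.
The untolled deadline — 4 years after 2012-02-14 — is 2016-02-14.
None of the other events listed affects the running of the period under the stated rules.

2016-02-14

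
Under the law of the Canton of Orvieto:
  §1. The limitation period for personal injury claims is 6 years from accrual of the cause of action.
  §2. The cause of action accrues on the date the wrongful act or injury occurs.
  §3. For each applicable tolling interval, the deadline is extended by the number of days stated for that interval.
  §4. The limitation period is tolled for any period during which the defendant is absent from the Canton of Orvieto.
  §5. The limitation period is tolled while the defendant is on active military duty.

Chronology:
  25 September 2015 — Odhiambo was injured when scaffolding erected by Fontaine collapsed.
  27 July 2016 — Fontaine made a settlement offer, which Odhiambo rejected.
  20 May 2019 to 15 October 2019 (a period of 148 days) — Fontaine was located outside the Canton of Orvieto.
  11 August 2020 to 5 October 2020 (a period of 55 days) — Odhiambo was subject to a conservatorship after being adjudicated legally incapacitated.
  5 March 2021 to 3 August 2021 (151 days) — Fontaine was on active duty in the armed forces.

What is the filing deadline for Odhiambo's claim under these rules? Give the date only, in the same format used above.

21 July 2022

The claim accrued on 25 September 2015, when the wrongful act occurred.
6 years from 25 September 2015 is 25 September 2021.
The defendant's absence from the jurisdiction from 20 May 2019 to 15 October 2019 tolled the period for 148 days, extending the deadline to 20 February 2022.
The defendant's active military service from 5 March 2021 to 3 August 2021 tolled the period for 151 days, extending the deadline to 21 July 2022.
No stated provision tolls the period for the plaintiff's incapacity, so the interval from 11 August 2020 to 5 October 2020 has no effect on the deadline.
The other events in the timeline have no effect on the limitation period under the stated rules.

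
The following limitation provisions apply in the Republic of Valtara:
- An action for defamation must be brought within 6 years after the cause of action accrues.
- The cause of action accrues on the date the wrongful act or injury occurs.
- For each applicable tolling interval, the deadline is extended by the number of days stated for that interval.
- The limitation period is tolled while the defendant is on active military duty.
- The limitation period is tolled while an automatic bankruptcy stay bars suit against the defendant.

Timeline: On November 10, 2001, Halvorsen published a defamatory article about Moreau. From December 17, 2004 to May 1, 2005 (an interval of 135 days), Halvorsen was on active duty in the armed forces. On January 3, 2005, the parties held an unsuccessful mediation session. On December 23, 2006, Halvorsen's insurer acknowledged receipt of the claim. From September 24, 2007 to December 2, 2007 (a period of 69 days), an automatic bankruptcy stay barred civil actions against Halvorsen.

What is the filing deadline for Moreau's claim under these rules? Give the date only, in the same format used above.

June 1, 2008

The cause of action accrued on November 10, 2001, the date of the act.
The untolled deadline — 6 years after November 10, 2001 — is November 10, 2007.
The defendant's active military service from December 17, 2004 to May 1, 2005 tolled the period for 135 days, extending the deadline to March 24, 2008.
The automatic bankruptcy stay from September 24, 2007 to December 2, 2007 tolled the period for 69 days, extending the deadline to June 1, 2008.
None of the other events listed affects the running of the period under the stated rules.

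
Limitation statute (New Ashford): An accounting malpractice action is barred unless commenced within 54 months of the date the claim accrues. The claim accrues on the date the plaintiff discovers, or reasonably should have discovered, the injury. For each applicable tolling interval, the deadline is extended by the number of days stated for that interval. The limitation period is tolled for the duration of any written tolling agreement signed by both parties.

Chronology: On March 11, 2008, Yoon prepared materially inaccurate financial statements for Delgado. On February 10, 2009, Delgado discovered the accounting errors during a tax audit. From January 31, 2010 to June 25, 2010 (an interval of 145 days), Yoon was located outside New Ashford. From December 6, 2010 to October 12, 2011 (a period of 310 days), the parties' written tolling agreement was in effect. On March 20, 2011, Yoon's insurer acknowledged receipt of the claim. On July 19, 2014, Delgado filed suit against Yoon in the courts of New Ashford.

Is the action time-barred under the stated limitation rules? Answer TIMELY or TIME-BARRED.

TIME-BARRED

Accrual is tied to discovery, so the period began on February 10, 2009 rather than on March 11, 2008 when the act occurred.
Adding the 54 months base period to February 10, 2009 gives a deadline of August 10, 2013, before any tolling.
The written tolling agreement from December 6, 2010 to October 12, 2011 tolled the period for 310 days, extending the deadline to June 16, 2014.
No stated provision tolls the period for the defendant's absence, so the interval from January 31, 2010 to June 25, 2010 has no effect on the deadline.
The other events in the timeline have no effect on the limitation period under the stated rules.
Delgado filed on July 19, 2014, after the June 16, 2014 deadline, so the action is time-barred.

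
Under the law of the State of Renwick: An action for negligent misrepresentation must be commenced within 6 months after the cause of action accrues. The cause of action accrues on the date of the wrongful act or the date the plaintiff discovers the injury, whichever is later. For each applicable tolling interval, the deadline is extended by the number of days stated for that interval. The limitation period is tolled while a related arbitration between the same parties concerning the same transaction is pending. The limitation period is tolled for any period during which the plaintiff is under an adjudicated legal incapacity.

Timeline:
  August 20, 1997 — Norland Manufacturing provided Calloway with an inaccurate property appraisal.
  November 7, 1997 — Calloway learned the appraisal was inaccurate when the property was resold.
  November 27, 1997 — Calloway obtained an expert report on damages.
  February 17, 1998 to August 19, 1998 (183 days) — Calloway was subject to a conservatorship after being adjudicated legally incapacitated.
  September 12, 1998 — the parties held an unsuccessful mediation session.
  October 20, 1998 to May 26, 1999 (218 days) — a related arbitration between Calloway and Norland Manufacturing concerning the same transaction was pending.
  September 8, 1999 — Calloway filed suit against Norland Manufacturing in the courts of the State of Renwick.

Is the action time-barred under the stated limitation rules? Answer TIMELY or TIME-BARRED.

TIME-BARRED

Taking the later of the act (August 20, 1997) and discovery (November 7, 1997), the claim accrued on November 7, 1997.
Adding the 6 months base period to November 7, 1997 gives a deadline of May 7, 1998, before any tolling.
The plaintiff's legal incapacity from February 17, 1998 to August 19, 1998 tolled the period for 183 days, extending the deadline to November 6, 1998.
The pending related arbitration from October 20, 1998 to May 26, 1999 tolled the period for 218 days, extending the deadline to June 12, 1999.
The other events in the timeline have no effect on the limitation period under the stated rules.
The September 8, 1999 filing falls after the June 12, 1999 deadline; the claim is time-barred.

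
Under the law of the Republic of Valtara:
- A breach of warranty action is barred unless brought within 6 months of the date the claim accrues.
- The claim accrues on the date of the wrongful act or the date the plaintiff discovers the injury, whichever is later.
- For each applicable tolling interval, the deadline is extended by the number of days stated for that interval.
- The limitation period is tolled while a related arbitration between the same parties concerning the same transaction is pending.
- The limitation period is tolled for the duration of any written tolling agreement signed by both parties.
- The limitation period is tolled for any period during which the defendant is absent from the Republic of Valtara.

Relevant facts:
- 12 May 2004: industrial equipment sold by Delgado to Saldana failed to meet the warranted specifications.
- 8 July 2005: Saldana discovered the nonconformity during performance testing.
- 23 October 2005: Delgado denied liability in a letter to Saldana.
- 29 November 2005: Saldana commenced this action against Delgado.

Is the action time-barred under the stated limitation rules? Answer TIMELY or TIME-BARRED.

Because discovery on 8 July 2005 post-dates the 12 May 2004 act, accrual under the later-of rule falls on 8 July 2005.
The untolled deadline — 6 months after 8 July 2005 — is 8 January 2006.
None of the other events listed affects the running of the period under the stated rules.
Saldana filed on 29 November 2005, before the 8 January 2006 deadline, so the action is timely.

TIMELY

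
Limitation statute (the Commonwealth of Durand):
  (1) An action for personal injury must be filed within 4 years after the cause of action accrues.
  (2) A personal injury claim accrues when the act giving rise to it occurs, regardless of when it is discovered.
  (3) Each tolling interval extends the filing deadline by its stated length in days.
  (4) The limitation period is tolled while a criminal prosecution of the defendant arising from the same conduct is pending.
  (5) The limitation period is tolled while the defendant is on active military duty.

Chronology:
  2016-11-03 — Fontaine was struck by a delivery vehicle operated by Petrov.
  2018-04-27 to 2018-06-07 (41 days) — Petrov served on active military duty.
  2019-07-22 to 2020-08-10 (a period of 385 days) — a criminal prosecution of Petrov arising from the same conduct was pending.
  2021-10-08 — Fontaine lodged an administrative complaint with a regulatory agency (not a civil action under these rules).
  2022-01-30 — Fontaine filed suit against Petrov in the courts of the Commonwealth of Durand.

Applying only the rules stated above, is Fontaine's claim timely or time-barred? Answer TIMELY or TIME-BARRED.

The claim accrued on 2016-11-03, when the wrongful act occurred.
4 years from 2016-11-03 is 2020-11-03.
Because the defendant's active military service ran from 2018-04-27 to 2018-06-07, the deadline is extended by 41 days to 2020-12-14.
The pending criminal prosecution from 2019-07-22 to 2020-08-10 tolled the period for 385 days, extending the deadline to 2022-01-03.
Nothing else in the chronology tolls or restarts the period.
The 2022-01-30 filing falls after the 2022-01-03 deadline; the claim is time-barred.

TIME-BARRED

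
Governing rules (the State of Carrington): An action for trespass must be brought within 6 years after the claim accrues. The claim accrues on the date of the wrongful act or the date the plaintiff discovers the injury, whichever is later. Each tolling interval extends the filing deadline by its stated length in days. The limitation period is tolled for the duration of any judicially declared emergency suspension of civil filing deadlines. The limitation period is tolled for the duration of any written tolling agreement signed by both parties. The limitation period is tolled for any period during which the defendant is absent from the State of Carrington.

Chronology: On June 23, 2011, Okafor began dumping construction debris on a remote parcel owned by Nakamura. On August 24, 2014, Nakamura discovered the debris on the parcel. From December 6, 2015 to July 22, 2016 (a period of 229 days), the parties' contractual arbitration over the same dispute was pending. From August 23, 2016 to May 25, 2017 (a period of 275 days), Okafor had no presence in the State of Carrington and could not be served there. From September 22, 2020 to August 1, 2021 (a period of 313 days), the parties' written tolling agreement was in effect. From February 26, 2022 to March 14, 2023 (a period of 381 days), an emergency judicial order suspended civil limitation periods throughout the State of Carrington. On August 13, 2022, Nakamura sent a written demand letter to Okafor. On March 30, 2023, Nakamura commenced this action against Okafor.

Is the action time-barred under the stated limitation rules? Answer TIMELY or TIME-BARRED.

The claim accrued on August 24, 2014 — the later of the June 23, 2011 act and the August 24, 2014 discovery.
6 years from August 24, 2014 is August 24, 2020.
The defendant's absence from the jurisdiction from August 23, 2016 to May 25, 2017 tolled the period for 275 days, extending the deadline to May 26, 2021.
The period was tolled for 313 days by the written tolling agreement (September 22, 2020 to August 1, 2021), pushing the deadline to April 4, 2022.
Because the emergency suspension of filing deadlines ran from February 26, 2022 to March 14, 2023, the deadline is extended by 381 days to April 20, 2023.
The pending related arbitration from December 6, 2015 to July 22, 2016 does not toll the period, because no stated rule makes a pending arbitration a tolling event.
None of the other events listed affects the running of the period under the stated rules.
Nakamura filed on March 30, 2023, before the April 20, 2023 deadline, so the action is timely.

TIMELY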